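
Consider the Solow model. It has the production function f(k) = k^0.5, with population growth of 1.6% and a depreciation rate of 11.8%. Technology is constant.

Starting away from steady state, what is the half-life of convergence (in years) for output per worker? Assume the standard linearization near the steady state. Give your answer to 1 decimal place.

Near the steady state the convergence rate is λ = (1 − α)(n + δ).
λ = (1 − 0.5) × 0.134 = 0.5 × 0.134 = 0.0670
Half-life = ln 2 / λ = 0.6931 / 0.0670 ≈ 10.34 years

t_½ ≈ 10.3 years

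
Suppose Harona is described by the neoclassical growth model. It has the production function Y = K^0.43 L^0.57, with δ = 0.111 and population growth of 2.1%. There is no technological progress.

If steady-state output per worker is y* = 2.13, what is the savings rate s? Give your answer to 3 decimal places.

Steady state requires s·f(k) = (n + δ)·k, i.e. s·k^α = (n + δ)·k.
Since y* = [s/(n + δ)]^(α/(1−α)), we have s/(n + δ) = (y*)^((1−α)/α) = 2.13^1.3256 = 2.7246.
Therefore s = 2.7246 × (n + δ) = 2.7246 × 0.132 = 0.3596.

s ≈ 0.360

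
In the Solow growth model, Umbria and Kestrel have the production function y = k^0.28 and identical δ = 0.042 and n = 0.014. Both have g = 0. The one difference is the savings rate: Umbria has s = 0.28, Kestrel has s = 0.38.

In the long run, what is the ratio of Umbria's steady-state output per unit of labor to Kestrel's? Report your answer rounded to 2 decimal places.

Steady-state y* = [s/(n + δ)]^(α/(1−α)), so the ratio is [ (s_U/(n + δ)_U) / (s_K/(n + δ)_K) ]^0.3889.
s_U/(n + δ)_U = 0.28/0.056 = 5.0000; s_K/(n + δ)_K = 0.38/0.056 = 6.7857.
Ratio = (5.0000/6.7857)^0.3889 = 0.7368^0.3889 ≈ 0.8880

y*_U / y*_K ≈ 0.89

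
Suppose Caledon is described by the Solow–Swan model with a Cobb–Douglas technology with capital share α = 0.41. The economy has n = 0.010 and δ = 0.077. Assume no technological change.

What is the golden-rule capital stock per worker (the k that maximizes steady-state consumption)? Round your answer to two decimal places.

k_gold ≈ 13.84

The golden rule sets f'(k) = n + δ, i.e. α·k^(α−1) = n + δ.
So k^(1−α) = α / (n + δ) = 0.41 / 0.087 = 4.7126.
k_gold = 4.7126^(1/0.59) ≈ 13.8395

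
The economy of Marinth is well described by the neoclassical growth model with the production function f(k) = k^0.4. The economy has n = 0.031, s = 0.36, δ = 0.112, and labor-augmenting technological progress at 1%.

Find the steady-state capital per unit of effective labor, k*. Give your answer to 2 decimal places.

k* ≈ 4.16

Steady state requires s·f(k) = (n + g + δ)·k, i.e. s·k^α = (n + g + δ)·k.
Rearranging, k^(1−α) = s / (n + g + δ).
k^0.6 = 0.36 / (0.031 + 0.010 + 0.112) = 0.36 / 0.153 = 2.3529
k* = 2.3529^(1/0.6) ≈ 4.1624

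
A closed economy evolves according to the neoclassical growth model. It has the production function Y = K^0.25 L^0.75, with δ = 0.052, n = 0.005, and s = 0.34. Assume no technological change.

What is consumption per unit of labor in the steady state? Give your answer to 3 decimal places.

c* = 1.197

At the steady state, Δk = 0, so s·k^α = (n + δ)·k.
Dividing both sides by k: k^(1−α) = s / (n + δ).
k^0.75 = 0.34 / (0.005 + 0.052) = 0.34 / 0.057 = 5.9649
k* = 5.9649^(1/0.75) ≈ 10.8178
y* = (k*)^α = 10.8178^0.25 ≈ 1.8136
c* = (1 − s)·y* = (1 − 0.34) × 1.8136 ≈ 1.1970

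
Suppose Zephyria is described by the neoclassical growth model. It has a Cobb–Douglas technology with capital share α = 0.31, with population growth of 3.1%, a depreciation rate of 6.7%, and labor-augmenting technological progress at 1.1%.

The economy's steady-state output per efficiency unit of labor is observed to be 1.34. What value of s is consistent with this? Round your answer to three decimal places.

s ≈ 0.209

Steady state requires s·f(k) = (n + g + δ)·k, i.e. s·k^α = (n + g + δ)·k.
Since y* = [s/(n + g + δ)]^(α/(1−α)), we have s/(n + g + δ) = (y*)^((1−α)/α) = 1.34^2.2258 = 1.9183.
Therefore s = 1.9183 × (n + g + δ) = 1.9183 × 0.109 = 0.2091.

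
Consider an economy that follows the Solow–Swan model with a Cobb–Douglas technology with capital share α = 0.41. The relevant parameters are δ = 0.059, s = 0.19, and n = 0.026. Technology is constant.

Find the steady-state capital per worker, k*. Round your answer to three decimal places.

At the steady state, Δk = 0, so s·k^α = (n + δ)·k.
Dividing both sides by k: k^(1−α) = s / (n + δ).
k^0.59 = 0.19 / (0.026 + 0.059) = 0.19 / 0.085 = 2.2353
k* = 2.2353^(1/0.59) ≈ 3.9093

k* = 3.909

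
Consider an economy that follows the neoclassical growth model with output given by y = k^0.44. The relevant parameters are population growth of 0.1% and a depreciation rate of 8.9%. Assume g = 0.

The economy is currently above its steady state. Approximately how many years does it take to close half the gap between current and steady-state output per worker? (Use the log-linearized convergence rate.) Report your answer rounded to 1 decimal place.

half-life ≈ 13.8 years

Near the steady state the convergence rate is λ = (1 − α)(n + δ).
λ = (1 − 0.44) × 0.090 = 0.56 × 0.090 = 0.0504
Half-life = ln 2 / λ = 0.6931 / 0.0504 ≈ 13.75 years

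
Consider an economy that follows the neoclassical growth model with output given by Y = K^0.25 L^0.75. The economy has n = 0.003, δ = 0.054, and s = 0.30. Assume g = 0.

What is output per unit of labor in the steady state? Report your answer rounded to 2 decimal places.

In steady state, investment equals break-even investment: s·k^α = (n + δ)·k.
Dividing both sides by k: k^(1−α) = s / (n + δ).
k^0.75 = 0.30 / (0.003 + 0.054) = 0.30 / 0.057 = 5.2632
k* = 5.2632^(1/0.75) ≈ 9.1552
y* = (k*)^α = 9.1552^0.25 ≈ 1.7395

y* ≈ 1.74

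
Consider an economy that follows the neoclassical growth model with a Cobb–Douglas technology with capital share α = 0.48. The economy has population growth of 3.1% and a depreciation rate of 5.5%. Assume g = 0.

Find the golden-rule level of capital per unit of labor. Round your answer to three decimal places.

k_gold ≈ 27.293

The golden rule sets f'(k) = n + δ, i.e. α·k^(α−1) = n + δ.
So k^(1−α) = α / (n + δ) = 0.48 / 0.086 = 5.5814.
k_gold = 5.5814^(1/0.52) ≈ 27.2926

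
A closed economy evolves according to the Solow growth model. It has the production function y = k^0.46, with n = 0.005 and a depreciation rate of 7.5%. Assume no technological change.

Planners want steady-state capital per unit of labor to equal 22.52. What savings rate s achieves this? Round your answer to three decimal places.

At the steady state, Δk = 0, so s·k^α = (n + δ)·k.
So s / (n + δ) = (k*)^(1−α) = 22.52^0.54 = 5.3751.
Therefore s = 5.3751 × (n + δ) = 5.3751 × 0.080 = 0.4300.

s ≈ 0.430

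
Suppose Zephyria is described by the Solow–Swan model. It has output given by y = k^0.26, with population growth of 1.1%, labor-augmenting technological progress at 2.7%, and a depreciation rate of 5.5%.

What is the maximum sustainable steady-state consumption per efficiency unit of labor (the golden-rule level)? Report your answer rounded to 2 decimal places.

c_gold ≈ 1.06

At the golden rule, f'(k) = n + g + δ, so α·k^(α−1) = n + g + δ and k_gold = (α/(n + g + δ))^(1/(1−α)).
k_gold = (0.26/0.093)^(1/0.74) = 2.7957^1.3514 ≈ 4.0122
c_gold = f(k_gold) − (n + g + δ)·k_gold = 1.4351 − 0.093×4.0122 ≈ 1.0620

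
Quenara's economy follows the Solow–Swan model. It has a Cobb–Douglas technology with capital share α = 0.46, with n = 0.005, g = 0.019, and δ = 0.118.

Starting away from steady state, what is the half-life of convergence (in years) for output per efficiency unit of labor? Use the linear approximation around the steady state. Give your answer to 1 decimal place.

Near the steady state the convergence rate is λ = (1 − α)(n + g + δ).
λ = (1 − 0.46) × 0.142 = 0.54 × 0.142 = 0.07668
Half-life = ln 2 / λ = 0.6931 / 0.07668 ≈ 9.04 years

about 9.0 years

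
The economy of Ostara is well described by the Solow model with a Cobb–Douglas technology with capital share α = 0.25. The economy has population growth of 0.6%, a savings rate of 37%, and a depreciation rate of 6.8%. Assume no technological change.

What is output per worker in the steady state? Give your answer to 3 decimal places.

Steady state requires s·f(k) = (n + δ)·k, i.e. s·k^α = (n + δ)·k.
Dividing both sides by k: k^(1−α) = s / (n + δ).
k^0.75 = 0.37 / (0.006 + 0.068) = 0.37 / 0.074 = 5.0000
k* = 5.0000^(1/0.75) ≈ 8.5499
y* = (k*)^α = 8.5499^0.25 ≈ 1.7100

y* = 1.710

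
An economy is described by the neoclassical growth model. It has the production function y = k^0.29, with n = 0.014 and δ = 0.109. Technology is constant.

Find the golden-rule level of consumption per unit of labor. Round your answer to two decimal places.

At the golden rule, f'(k) = n + δ, so α·k^(α−1) = n + δ and k_gold = (α/(n + δ))^(1/(1−α)).
k_gold = (0.29/0.123)^(1/0.71) = 2.3577^1.4085 ≈ 3.3470
c_gold = f(k_gold) − (n + δ)·k_gold = 1.4195 − 0.123×3.3470 ≈ 1.0078

c_gold ≈ 1.01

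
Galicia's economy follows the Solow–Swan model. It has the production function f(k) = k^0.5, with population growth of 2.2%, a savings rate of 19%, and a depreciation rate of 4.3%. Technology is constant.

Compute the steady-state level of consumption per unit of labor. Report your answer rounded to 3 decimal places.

c* ≈ 2.368

In steady state, investment equals break-even investment: s·k^α = (n + δ)·k.
Rearranging, k^(1−α) = s / (n + δ).
k^0.5 = 0.19 / (0.022 + 0.043) = 0.19 / 0.065 = 2.9231
k* = 2.9231^(1/0.5) ≈ 8.5445
y* = (k*)^α = 8.5445^0.5 ≈ 2.9231
c* = (1 − s)·y* = (1 − 0.19) × 2.9231 ≈ 2.3677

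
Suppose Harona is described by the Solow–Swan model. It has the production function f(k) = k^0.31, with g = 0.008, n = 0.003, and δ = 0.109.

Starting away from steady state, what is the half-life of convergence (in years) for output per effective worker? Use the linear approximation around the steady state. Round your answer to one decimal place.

Near the steady state the convergence rate is λ = (1 − α)(n + g + δ).
λ = (1 − 0.31) × 0.120 = 0.69 × 0.120 = 0.0828
Half-life = ln 2 / λ = 0.6931 / 0.0828 ≈ 8.37 years

t_½ ≈ 8.4 years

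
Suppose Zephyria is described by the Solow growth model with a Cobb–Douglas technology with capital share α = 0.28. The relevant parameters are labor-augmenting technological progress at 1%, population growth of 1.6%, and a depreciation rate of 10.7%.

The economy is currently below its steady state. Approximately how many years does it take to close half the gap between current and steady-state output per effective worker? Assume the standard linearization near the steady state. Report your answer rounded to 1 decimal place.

Near the steady state the convergence rate is λ = (1 − α)(n + g + δ).
λ = (1 − 0.28) × 0.133 = 0.72 × 0.133 = 0.09576
Half-life = ln 2 / λ = 0.6931 / 0.09576 ≈ 7.24 years

t_½ ≈ 7.2 years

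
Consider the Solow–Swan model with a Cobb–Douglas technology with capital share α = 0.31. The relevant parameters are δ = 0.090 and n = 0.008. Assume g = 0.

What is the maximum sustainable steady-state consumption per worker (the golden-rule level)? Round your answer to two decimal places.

c_gold ≈ 1.16

At the golden rule, f'(k) = n + δ, so α·k^(α−1) = n + δ and k_gold = (α/(n + δ))^(1/(1−α)).
k_gold = (0.31/0.098)^(1/0.69) = 3.1633^1.4493 ≈ 5.3071
c_gold = f(k_gold) − (n + δ)·k_gold = 1.6777 − 0.098×5.3071 ≈ 1.1576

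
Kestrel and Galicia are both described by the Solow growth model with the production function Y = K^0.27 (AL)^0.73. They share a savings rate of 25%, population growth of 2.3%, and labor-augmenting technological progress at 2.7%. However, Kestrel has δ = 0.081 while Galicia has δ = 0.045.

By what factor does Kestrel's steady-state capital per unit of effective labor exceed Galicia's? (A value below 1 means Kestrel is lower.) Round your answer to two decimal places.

k*_K / k*_G ≈ 0.64

Steady-state k* = [s/(n + g + δ)]^(1/(1−α)), so the ratio is [ (s_K/(n + g + δ)_K) / (s_G/(n + g + δ)_G) ]^1.3699.
s_K/(n + g + δ)_K = 0.25/0.131 = 1.9084; s_G/(n + g + δ)_G = 0.25/0.095 = 2.6316.
Ratio = (1.9084/2.6316)^1.3699 = 0.7252^1.3699 ≈ 0.6439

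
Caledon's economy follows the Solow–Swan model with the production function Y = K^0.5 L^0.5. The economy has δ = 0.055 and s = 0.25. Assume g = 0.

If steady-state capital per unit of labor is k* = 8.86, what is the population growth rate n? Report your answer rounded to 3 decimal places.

n ≈ 0.029

Steady state requires s·f(k) = (n + δ)·k, i.e. s·k^α = (n + δ)·k.
So s / (n + δ) = (k*)^(1−α) = 8.86^0.5 = 2.9766.
Therefore n + δ = s / 2.9766 = 0.25 / 2.9766 = 0.0840, so n = 0.0840 − 0.055 = 0.0290.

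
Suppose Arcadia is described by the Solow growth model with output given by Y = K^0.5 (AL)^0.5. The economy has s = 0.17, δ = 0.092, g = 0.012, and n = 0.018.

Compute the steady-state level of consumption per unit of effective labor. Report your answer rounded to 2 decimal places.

c* = 1.16

In steady state, investment equals break-even investment: s·k^α = (n + g + δ)·k.
Rearranging, k^(1−α) = s / (n + g + δ).
k^0.5 = 0.17 / (0.018 + 0.012 + 0.092) = 0.17 / 0.122 = 1.3934
k* = 1.3934^(1/0.5) ≈ 1.9416
y* = (k*)^α = 1.9416^0.5 ≈ 1.3934
c* = (1 − s)·y* = (1 − 0.17) × 1.3934 ≈ 1.1565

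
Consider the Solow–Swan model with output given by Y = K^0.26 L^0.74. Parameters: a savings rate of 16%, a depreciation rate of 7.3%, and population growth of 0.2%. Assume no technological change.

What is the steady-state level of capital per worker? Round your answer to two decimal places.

k* ≈ 2.78

In steady state, investment equals break-even investment: s·k^α = (n + δ)·k.
Dividing both sides by k: k^(1−α) = s / (n + δ).
k^0.74 = 0.16 / (0.002 + 0.073) = 0.16 / 0.075 = 2.1333
k* = 2.1333^(1/0.74) ≈ 2.7840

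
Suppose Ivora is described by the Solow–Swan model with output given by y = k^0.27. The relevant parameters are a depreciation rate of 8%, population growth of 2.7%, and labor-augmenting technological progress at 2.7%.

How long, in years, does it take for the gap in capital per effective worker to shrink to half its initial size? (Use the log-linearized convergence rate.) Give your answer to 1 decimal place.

half-life ≈ 7.1 years

Near the steady state the convergence rate is λ = (1 − α)(n + g + δ).
λ = (1 − 0.27) × 0.134 = 0.73 × 0.134 = 0.09782
Half-life = ln 2 / λ = 0.6931 / 0.09782 ≈ 7.09 years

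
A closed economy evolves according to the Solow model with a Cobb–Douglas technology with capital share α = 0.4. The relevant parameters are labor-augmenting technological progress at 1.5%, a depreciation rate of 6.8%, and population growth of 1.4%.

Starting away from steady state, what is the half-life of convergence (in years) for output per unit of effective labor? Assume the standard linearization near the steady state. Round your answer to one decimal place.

Near the steady state the convergence rate is λ = (1 − α)(n + g + δ).
λ = (1 − 0.4) × 0.097 = 0.6 × 0.097 = 0.0582
Half-life = ln 2 / λ = 0.6931 / 0.0582 ≈ 11.91 years

about 11.9 years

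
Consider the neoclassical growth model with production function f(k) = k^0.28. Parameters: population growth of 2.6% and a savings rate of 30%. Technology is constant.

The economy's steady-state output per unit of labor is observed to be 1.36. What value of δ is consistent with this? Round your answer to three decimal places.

δ ≈ 0.110

Steady state requires s·f(k) = (n + δ)·k, i.e. s·k^α = (n + δ)·k.
Since y* = [s/(n + δ)]^(α/(1−α)), we have s/(n + δ) = (y*)^((1−α)/α) = 1.36^2.5714 = 2.2049.
Therefore n + δ = s / 2.2049 = 0.30 / 2.2049 = 0.1361, so δ = 0.1361 − 0.026 = 0.1101.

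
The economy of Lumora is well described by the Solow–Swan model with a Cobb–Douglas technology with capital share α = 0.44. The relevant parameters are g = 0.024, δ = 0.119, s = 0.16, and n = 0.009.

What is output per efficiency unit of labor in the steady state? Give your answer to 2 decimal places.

y* ≈ 1.04

In steady state, investment equals break-even investment: s·k^α = (n + g + δ)·k.
Dividing both sides by k: k^(1−α) = s / (n + g + δ).
k^0.56 = 0.16 / (0.009 + 0.024 + 0.119) = 0.16 / 0.152 = 1.0526
k* = 1.0526^(1/0.56) ≈ 1.0959
y* = (k*)^α = 1.0959^0.44 ≈ 1.0411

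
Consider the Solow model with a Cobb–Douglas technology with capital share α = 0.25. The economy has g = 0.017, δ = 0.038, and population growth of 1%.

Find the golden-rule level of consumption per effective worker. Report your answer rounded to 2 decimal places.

At the golden rule, f'(k) = n + g + δ, so α·k^(α−1) = n + g + δ and k_gold = (α/(n + g + δ))^(1/(1−α)).
k_gold = (0.25/0.065)^(1/0.75) = 3.8462^1.3333 ≈ 6.0259
c_gold = f(k_gold) − (n + g + δ)·k_gold = 1.5668 − 0.065×6.0259 ≈ 1.1751

c_gold ≈ 1.18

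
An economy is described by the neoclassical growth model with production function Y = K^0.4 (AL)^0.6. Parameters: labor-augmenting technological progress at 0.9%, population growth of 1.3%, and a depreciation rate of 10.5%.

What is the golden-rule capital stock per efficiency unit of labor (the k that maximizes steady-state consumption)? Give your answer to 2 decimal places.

k_gold ≈ 6.77

The golden rule sets f'(k) = n + g + δ, i.e. α·k^(α−1) = n + g + δ.
So k^(1−α) = α / (n + g + δ) = 0.4 / 0.127 = 3.1496.
k_gold = 3.1496^(1/0.6) ≈ 6.7675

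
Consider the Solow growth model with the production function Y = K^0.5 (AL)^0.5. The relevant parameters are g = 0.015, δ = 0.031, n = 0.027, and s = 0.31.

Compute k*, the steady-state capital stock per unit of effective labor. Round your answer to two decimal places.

k* ≈ 18.03

Steady state requires s·f(k) = (n + g + δ)·k, i.e. s·k^α = (n + g + δ)·k.
Rearranging, k^(1−α) = s / (n + g + δ).
k^0.5 = 0.31 / (0.027 + 0.015 + 0.031) = 0.31 / 0.073 = 4.2466
k* = 4.2466^(1/0.5) ≈ 18.0336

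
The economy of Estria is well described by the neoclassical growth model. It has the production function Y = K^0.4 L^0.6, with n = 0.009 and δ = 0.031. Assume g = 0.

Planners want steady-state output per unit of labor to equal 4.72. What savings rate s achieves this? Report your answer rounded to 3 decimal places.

s ≈ 0.410

In steady state, investment equals break-even investment: s·k^α = (n + δ)·k.
Since y* = [s/(n + δ)]^(α/(1−α)), we have s/(n + δ) = (y*)^((1−α)/α) = 4.72^1.5 = 10.2545.
Therefore s = 10.2545 × (n + δ) = 10.2545 × 0.040 = 0.4102.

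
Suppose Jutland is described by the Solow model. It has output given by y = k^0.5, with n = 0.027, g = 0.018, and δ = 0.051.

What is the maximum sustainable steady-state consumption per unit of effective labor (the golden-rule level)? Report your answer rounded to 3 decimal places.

At the golden rule, f'(k) = n + g + δ, so α·k^(α−1) = n + g + δ and k_gold = (α/(n + g + δ))^(1/(1−α)).
k_gold = (0.5/0.096)^(1/0.5) = 5.2083^2 ≈ 27.1264
c_gold = f(k_gold) − (n + g + δ)·k_gold = 5.2083 − 0.096×27.1264 ≈ 2.6042

c_gold ≈ 2.604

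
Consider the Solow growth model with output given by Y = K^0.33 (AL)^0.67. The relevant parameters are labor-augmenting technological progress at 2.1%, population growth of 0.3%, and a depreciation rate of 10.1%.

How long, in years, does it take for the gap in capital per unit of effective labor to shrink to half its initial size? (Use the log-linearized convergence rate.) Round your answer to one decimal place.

Near the steady state the convergence rate is λ = (1 − α)(n + g + δ).
λ = (1 − 0.33) × 0.125 = 0.67 × 0.125 = 0.08375
Half-life = ln 2 / λ = 0.6931 / 0.08375 ≈ 8.28 years

t_½ ≈ 8.3 years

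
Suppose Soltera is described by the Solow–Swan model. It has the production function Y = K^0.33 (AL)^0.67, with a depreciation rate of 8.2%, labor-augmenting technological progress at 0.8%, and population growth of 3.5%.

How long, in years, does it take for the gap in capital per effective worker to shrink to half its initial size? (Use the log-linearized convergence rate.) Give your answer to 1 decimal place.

half-life ≈ 8.3 years

Near the steady state the convergence rate is λ = (1 − α)(n + g + δ).
λ = (1 − 0.33) × 0.125 = 0.67 × 0.125 = 0.08375
Half-life = ln 2 / λ = 0.6931 / 0.08375 ≈ 8.28 years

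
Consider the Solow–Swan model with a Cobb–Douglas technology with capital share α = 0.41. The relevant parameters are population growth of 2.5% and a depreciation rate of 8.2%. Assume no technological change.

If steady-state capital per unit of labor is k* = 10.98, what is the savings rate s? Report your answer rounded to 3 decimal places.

Steady state requires s·f(k) = (n + δ)·k, i.e. s·k^α = (n + δ)·k.
So s / (n + δ) = (k*)^(1−α) = 10.98^0.59 = 4.1111.
Therefore s = 4.1111 × (n + δ) = 4.1111 × 0.107 = 0.4399.

s ≈ 0.440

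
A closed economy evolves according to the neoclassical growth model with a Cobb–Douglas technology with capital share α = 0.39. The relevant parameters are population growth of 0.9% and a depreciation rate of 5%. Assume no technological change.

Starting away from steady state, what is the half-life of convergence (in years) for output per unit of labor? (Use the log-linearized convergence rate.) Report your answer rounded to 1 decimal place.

Near the steady state the convergence rate is λ = (1 − α)(n + δ).
λ = (1 − 0.39) × 0.059 = 0.61 × 0.059 = 0.03599
Half-life = ln 2 / λ = 0.6931 / 0.03599 ≈ 19.26 years

half-life ≈ 19.3 years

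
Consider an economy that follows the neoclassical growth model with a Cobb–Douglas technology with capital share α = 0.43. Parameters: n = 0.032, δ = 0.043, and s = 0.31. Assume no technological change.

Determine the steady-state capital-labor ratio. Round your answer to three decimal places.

Steady state requires s·f(k) = (n + δ)·k, i.e. s·k^α = (n + δ)·k.
Dividing both sides by k: k^(1−α) = s / (n + δ).
k^0.57 = 0.31 / (0.032 + 0.043) = 0.31 / 0.075 = 4.1333
k* = 4.1333^(1/0.57) ≈ 12.0565

k* = 12.057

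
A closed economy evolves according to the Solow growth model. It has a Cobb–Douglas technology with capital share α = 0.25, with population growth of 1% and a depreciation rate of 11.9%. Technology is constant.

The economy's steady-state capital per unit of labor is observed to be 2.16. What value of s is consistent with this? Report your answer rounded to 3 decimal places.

In steady state, investment equals break-even investment: s·k^α = (n + δ)·k.
So s / (n + δ) = (k*)^(1−α) = 2.16^0.75 = 1.7817.
Therefore s = 1.7817 × (n + δ) = 1.7817 × 0.129 = 0.2298.

s ≈ 0.230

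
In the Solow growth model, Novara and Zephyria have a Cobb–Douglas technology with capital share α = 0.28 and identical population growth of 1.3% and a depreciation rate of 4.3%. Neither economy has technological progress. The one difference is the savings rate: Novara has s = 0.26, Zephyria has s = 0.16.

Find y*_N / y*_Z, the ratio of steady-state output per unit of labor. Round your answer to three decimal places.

Steady-state y* = [s/(n + δ)]^(α/(1−α)), so the ratio is [ (s_N/(n + δ)_N) / (s_Z/(n + δ)_Z) ]^0.3889.
s_N/(n + δ)_N = 0.26/0.056 = 4.6429; s_Z/(n + δ)_Z = 0.16/0.056 = 2.8571.
Ratio = (4.6429/2.8571)^0.3889 = 1.6250^0.3889 ≈ 1.2078

y*_N / y*_Z ≈ 1.208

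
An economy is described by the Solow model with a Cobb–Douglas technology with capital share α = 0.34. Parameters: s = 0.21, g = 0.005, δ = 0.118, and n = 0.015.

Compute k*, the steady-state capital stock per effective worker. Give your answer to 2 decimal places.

k* ≈ 1.89

Steady state requires s·f(k) = (n + g + δ)·k, i.e. s·k^α = (n + g + δ)·k.
Dividing both sides by k: k^(1−α) = s / (n + g + δ).
k^0.66 = 0.21 / (0.015 + 0.005 + 0.118) = 0.21 / 0.138 = 1.5217
k* = 1.5217^(1/0.66) ≈ 1.8891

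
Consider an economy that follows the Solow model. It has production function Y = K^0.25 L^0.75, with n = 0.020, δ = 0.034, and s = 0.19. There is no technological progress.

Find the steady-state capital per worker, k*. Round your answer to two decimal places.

k* ≈ 5.35

Steady state requires s·f(k) = (n + δ)·k, i.e. s·k^α = (n + δ)·k.
Rearranging, k^(1−α) = s / (n + δ).
k^0.75 = 0.19 / (0.020 + 0.034) = 0.19 / 0.054 = 3.5185
k* = 3.5185^(1/0.75) ≈ 5.3515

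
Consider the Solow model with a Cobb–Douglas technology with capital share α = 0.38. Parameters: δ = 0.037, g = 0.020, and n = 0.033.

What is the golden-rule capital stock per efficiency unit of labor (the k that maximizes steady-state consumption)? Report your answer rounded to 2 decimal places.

k_gold ≈ 10.21

The golden rule sets f'(k) = n + g + δ, i.e. α·k^(α−1) = n + g + δ.
So k^(1−α) = α / (n + g + δ) = 0.38 / 0.090 = 4.2222.
k_gold = 4.2222^(1/0.62) ≈ 10.2078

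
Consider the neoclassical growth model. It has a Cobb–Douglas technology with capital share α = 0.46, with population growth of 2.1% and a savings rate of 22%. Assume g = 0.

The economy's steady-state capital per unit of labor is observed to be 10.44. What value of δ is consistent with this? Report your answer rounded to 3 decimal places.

δ ≈ 0.041

In steady state, investment equals break-even investment: s·k^α = (n + δ)·k.
So s / (n + δ) = (k*)^(1−α) = 10.44^0.54 = 3.5489.
Therefore n + δ = s / 3.5489 = 0.22 / 3.5489 = 0.0620, so δ = 0.0620 − 0.021 = 0.0410.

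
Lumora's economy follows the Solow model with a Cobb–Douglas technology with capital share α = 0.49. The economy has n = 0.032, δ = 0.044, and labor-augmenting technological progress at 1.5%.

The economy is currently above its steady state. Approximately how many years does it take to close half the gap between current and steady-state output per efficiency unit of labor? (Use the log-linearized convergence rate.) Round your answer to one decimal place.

Near the steady state the convergence rate is λ = (1 − α)(n + g + δ).
λ = (1 − 0.49) × 0.091 = 0.51 × 0.091 = 0.04641
Half-life = ln 2 / λ = 0.6931 / 0.04641 ≈ 14.93 years

half-life ≈ 14.9 years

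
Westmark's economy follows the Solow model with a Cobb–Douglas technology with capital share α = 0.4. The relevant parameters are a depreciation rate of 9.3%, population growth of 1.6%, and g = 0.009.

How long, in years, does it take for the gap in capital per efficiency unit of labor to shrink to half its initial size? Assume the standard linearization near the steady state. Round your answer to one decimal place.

Near the steady state the convergence rate is λ = (1 − α)(n + g + δ).
λ = (1 − 0.4) × 0.118 = 0.6 × 0.118 = 0.0708
Half-life = ln 2 / λ = 0.6931 / 0.0708 ≈ 9.79 years

about 9.8 years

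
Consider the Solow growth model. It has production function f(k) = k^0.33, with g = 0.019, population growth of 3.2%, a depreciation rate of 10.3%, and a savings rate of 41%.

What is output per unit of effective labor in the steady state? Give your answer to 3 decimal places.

y* = 1.620

Steady state requires s·f(k) = (n + g + δ)·k, i.e. s·k^α = (n + g + δ)·k.
Dividing both sides by k: k^(1−α) = s / (n + g + δ).
k^0.67 = 0.41 / (0.032 + 0.019 + 0.103) = 0.41 / 0.154 = 2.6623
k* = 2.6623^(1/0.67) ≈ 4.3123
y* = (k*)^α = 4.3123^0.33 ≈ 1.6198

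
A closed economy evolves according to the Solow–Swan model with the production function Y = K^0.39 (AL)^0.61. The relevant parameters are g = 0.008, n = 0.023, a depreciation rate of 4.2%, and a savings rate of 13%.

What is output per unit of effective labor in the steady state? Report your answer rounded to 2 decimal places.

y* ≈ 1.45

At the steady state, Δk = 0, so s·k^α = (n + g + δ)·k.
Rearranging, k^(1−α) = s / (n + g + δ).
k^0.61 = 0.13 / (0.023 + 0.008 + 0.042) = 0.13 / 0.073 = 1.7808
k* = 1.7808^(1/0.61) ≈ 2.5754
y* = (k*)^α = 2.5754^0.39 ≈ 1.4462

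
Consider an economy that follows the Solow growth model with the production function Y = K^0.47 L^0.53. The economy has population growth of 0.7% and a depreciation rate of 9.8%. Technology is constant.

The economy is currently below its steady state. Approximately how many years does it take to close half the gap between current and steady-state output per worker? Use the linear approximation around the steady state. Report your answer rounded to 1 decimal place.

t_½ ≈ 12.5 years

Near the steady state the convergence rate is λ = (1 − α)(n + δ).
λ = (1 − 0.47) × 0.105 = 0.53 × 0.105 = 0.05565
Half-life = ln 2 / λ = 0.6931 / 0.05565 ≈ 12.45 years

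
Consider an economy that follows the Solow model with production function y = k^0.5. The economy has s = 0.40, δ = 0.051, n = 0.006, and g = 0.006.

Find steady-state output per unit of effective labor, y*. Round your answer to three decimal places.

y* = 6.349

Steady state requires s·f(k) = (n + g + δ)·k, i.e. s·k^α = (n + g + δ)·k.
Dividing both sides by k: k^(1−α) = s / (n + g + δ).
k^0.5 = 0.40 / (0.006 + 0.006 + 0.051) = 0.40 / 0.063 = 6.3492
k* = 6.3492^(1/0.5) ≈ 40.3123
y* = (k*)^α = 40.3123^0.5 ≈ 6.3492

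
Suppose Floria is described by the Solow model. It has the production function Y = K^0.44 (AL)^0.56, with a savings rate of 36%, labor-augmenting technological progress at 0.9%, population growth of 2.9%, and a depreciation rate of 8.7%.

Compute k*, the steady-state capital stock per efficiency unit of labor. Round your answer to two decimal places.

At the steady state, Δk = 0, so s·k^α = (n + g + δ)·k.
Rearranging, k^(1−α) = s / (n + g + δ).
k^0.56 = 0.36 / (0.029 + 0.009 + 0.087) = 0.36 / 0.125 = 2.8800
k* = 2.8800^(1/0.56) ≈ 6.6122

k* = 6.61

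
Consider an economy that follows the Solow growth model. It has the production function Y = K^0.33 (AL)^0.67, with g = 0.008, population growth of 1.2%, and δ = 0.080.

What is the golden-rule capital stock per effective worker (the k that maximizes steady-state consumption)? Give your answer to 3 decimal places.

k_gold ≈ 5.942

The golden rule sets f'(k) = n + g + δ, i.e. α·k^(α−1) = n + g + δ.
So k^(1−α) = α / (n + g + δ) = 0.33 / 0.100 = 3.3000.
k_gold = 3.3000^(1/0.67) ≈ 5.9416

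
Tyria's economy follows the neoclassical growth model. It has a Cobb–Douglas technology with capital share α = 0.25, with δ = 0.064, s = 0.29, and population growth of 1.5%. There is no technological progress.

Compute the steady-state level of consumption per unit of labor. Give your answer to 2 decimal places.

c* = 1.10

In steady state, investment equals break-even investment: s·k^α = (n + δ)·k.
Dividing both sides by k: k^(1−α) = s / (n + δ).
k^0.75 = 0.29 / (0.015 + 0.064) = 0.29 / 0.079 = 3.6709
k* = 3.6709^(1/0.75) ≈ 5.6628
y* = (k*)^α = 5.6628^0.25 ≈ 1.5426
c* = (1 − s)·y* = (1 − 0.29) × 1.5426 ≈ 1.0952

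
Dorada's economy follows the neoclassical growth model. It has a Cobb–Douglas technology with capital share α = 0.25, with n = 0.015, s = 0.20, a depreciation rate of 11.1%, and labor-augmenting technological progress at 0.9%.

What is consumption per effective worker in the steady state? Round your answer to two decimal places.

Steady state requires s·f(k) = (n + g + δ)·k, i.e. s·k^α = (n + g + δ)·k.
Rearranging, k^(1−α) = s / (n + g + δ).
k^0.75 = 0.20 / (0.015 + 0.009 + 0.111) = 0.20 / 0.135 = 1.4815
k* = 1.4815^(1/0.75) ≈ 1.6889
y* = (k*)^α = 1.6889^0.25 ≈ 1.1400
c* = (1 − s)·y* = (1 − 0.20) × 1.1400 ≈ 0.9120

c* = 0.91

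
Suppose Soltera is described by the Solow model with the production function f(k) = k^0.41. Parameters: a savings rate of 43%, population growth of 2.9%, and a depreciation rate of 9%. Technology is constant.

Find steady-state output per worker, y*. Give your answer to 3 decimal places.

y* ≈ 2.442

In steady state, investment equals break-even investment: s·k^α = (n + δ)·k.
Rearranging, k^(1−α) = s / (n + δ).
k^0.59 = 0.43 / (0.029 + 0.090) = 0.43 / 0.119 = 3.6134
k* = 3.6134^(1/0.59) ≈ 8.8231
y* = (k*)^α = 8.8231^0.41 ≈ 2.4418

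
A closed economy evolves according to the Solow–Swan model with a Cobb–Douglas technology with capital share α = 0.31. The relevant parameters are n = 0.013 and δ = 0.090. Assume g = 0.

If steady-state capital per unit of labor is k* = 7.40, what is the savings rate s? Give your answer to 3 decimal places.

Steady state requires s·f(k) = (n + δ)·k, i.e. s·k^α = (n + δ)·k.
So s / (n + δ) = (k*)^(1−α) = 7.40^0.69 = 3.9790.
Therefore s = 3.9790 × (n + δ) = 3.9790 × 0.103 = 0.4098.

s ≈ 0.410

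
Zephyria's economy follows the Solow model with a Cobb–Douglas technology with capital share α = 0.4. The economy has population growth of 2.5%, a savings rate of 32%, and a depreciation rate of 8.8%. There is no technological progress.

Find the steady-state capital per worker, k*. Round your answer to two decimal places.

k* ≈ 5.67

At the steady state, Δk = 0, so s·k^α = (n + δ)·k.
Dividing both sides by k: k^(1−α) = s / (n + δ).
k^0.6 = 0.32 / (0.025 + 0.088) = 0.32 / 0.113 = 2.8319
k* = 2.8319^(1/0.6) ≈ 5.6684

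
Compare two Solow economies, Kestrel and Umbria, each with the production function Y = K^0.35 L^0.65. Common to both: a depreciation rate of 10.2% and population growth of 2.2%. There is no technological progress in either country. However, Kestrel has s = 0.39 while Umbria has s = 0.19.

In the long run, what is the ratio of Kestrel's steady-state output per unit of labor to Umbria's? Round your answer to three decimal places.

y*_K / y*_U ≈ 1.473

Steady-state y* = [s/(n + δ)]^(α/(1−α)), so the ratio is [ (s_K/(n + δ)_K) / (s_U/(n + δ)_U) ]^0.5385.
s_K/(n + δ)_K = 0.39/0.124 = 3.1452; s_U/(n + δ)_U = 0.19/0.124 = 1.5323.
Ratio = (3.1452/1.5323)^0.5385 = 2.0526^0.5385 ≈ 1.4729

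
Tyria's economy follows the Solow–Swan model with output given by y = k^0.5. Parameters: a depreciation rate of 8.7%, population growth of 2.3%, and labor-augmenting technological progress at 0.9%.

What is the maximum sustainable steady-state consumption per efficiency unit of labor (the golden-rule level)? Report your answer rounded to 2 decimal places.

At the golden rule, f'(k) = n + g + δ, so α·k^(α−1) = n + g + δ and k_gold = (α/(n + g + δ))^(1/(1−α)).
k_gold = (0.5/0.119)^(1/0.5) = 4.2017^2 ≈ 17.6543
c_gold = f(k_gold) − (n + g + δ)·k_gold = 4.2017 − 0.119×17.6543 ≈ 2.1008

c_gold ≈ 2.10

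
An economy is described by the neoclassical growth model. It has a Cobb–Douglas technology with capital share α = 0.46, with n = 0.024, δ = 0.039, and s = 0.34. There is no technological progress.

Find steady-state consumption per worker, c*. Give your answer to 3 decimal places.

At the steady state, Δk = 0, so s·k^α = (n + δ)·k.
Rearranging, k^(1−α) = s / (n + δ).
k^0.54 = 0.34 / (0.024 + 0.039) = 0.34 / 0.063 = 5.3968
k* = 5.3968^(1/0.54) ≈ 22.6886
y* = (k*)^α = 22.6886^0.46 ≈ 4.2041
c* = (1 − s)·y* = (1 − 0.34) × 4.2041 ≈ 2.7747

c* ≈ 2.775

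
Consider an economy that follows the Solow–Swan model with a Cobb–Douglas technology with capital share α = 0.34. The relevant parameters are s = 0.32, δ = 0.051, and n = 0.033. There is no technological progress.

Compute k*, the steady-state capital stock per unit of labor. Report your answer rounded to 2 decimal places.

Steady state requires s·f(k) = (n + δ)·k, i.e. s·k^α = (n + δ)·k.
Rearranging, k^(1−α) = s / (n + δ).
k^0.66 = 0.32 / (0.033 + 0.051) = 0.32 / 0.084 = 3.8095
k* = 3.8095^(1/0.66) ≈ 7.5876

k* ≈ 7.59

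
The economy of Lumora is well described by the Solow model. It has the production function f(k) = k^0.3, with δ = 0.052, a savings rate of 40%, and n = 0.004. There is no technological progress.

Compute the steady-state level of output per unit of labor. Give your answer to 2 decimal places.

y* ≈ 2.32

In steady state, investment equals break-even investment: s·k^α = (n + δ)·k.
Rearranging, k^(1−α) = s / (n + δ).
k^0.7 = 0.40 / (0.004 + 0.052) = 0.40 / 0.056 = 7.1429
k* = 7.1429^(1/0.7) ≈ 16.5890
y* = (k*)^α = 16.5890^0.3 ≈ 2.3224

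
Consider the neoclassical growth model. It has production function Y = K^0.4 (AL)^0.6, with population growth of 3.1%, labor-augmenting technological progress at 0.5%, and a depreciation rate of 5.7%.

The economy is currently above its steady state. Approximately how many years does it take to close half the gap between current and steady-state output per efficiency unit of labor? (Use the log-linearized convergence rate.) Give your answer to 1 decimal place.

half-life ≈ 12.4 years

Near the steady state the convergence rate is λ = (1 − α)(n + g + δ).
λ = (1 − 0.4) × 0.093 = 0.6 × 0.093 = 0.0558
Half-life = ln 2 / λ = 0.6931 / 0.0558 ≈ 12.42 years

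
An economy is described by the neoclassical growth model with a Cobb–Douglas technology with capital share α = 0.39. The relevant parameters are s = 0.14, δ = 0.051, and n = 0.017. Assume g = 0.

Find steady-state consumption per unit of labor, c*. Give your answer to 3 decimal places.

c* ≈ 1.365

Steady state requires s·f(k) = (n + δ)·k, i.e. s·k^α = (n + δ)·k.
Rearranging, k^(1−α) = s / (n + δ).
k^0.61 = 0.14 / (0.017 + 0.051) = 0.14 / 0.068 = 2.0588
k* = 2.0588^(1/0.61) ≈ 3.2668
y* = (k*)^α = 3.2668^0.39 ≈ 1.5867
c* = (1 − s)·y* = (1 − 0.14) × 1.5867 ≈ 1.3646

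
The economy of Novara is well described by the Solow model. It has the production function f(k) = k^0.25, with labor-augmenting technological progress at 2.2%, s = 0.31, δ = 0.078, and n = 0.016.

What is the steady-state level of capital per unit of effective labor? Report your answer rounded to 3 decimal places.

At the steady state, Δk = 0, so s·k^α = (n + g + δ)·k.
Rearranging, k^(1−α) = s / (n + g + δ).
k^0.75 = 0.31 / (0.016 + 0.022 + 0.078) = 0.31 / 0.116 = 2.6724
k* = 2.6724^(1/0.75) ≈ 3.7085

k* ≈ 3.709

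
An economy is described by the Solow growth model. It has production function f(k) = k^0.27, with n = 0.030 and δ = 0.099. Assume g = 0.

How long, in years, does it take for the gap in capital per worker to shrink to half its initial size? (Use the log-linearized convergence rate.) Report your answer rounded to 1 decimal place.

Near the steady state the convergence rate is λ = (1 − α)(n + δ).
λ = (1 − 0.27) × 0.129 = 0.73 × 0.129 = 0.09417
Half-life = ln 2 / λ = 0.6931 / 0.09417 ≈ 7.36 years

half-life ≈ 7.4 years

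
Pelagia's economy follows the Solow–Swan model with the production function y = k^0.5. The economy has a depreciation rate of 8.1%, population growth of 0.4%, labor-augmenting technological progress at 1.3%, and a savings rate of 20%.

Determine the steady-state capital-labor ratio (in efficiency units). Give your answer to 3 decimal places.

In steady state, investment equals break-even investment: s·k^α = (n + g + δ)·k.
Dividing both sides by k: k^(1−α) = s / (n + g + δ).
k^0.5 = 0.20 / (0.004 + 0.013 + 0.081) = 0.20 / 0.098 = 2.0408
k* = 2.0408^(1/0.5) ≈ 4.1649

k* = 4.165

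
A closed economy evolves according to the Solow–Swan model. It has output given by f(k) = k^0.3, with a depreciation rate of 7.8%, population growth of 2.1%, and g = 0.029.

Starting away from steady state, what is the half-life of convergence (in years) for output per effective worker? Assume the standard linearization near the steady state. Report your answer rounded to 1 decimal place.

half-life ≈ 7.7 years

Near the steady state the convergence rate is λ = (1 − α)(n + g + δ).
λ = (1 − 0.3) × 0.128 = 0.7 × 0.128 = 0.0896
Half-life = ln 2 / λ = 0.6931 / 0.0896 ≈ 7.74 years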